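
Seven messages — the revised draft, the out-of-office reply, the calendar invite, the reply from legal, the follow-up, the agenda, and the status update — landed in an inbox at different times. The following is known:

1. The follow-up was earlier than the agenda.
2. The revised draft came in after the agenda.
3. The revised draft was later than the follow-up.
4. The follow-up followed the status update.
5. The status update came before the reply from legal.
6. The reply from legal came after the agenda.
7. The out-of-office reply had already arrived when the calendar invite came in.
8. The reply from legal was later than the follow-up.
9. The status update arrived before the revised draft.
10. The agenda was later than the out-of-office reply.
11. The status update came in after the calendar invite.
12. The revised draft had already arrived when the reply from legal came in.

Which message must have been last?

the reply from legal

Every other message has a chain of constraints placing it before the reply from legal, so the reply from legal is last.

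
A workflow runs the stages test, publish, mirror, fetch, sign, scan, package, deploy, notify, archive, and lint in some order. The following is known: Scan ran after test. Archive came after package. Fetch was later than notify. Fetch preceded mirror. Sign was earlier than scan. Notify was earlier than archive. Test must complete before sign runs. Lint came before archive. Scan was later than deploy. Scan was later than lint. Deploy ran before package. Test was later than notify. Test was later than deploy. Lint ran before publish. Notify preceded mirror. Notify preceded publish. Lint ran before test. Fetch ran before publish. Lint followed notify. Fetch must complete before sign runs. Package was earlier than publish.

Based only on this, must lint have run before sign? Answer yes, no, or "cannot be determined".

yes

Chain the constraints: lint → test → sign. Each link is directly stated, so lint comes before sign.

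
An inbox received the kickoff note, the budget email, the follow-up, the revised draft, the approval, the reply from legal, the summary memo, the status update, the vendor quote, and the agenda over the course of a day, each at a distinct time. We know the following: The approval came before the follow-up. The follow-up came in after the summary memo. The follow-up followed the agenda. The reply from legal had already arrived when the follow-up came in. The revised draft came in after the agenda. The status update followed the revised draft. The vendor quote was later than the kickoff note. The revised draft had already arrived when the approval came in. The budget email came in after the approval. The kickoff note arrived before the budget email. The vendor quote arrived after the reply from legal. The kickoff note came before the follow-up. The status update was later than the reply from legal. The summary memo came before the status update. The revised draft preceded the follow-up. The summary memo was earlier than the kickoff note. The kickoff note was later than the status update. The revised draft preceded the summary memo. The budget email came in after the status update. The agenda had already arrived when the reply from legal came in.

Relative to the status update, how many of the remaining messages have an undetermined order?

Forced before the status update: the agenda, the reply from legal, the revised draft, and the summary memo; forced after the status update: the budget email, the follow-up, the kickoff note, and the vendor quote.
That leaves the approval with no forced order relative to the status update — 1.

1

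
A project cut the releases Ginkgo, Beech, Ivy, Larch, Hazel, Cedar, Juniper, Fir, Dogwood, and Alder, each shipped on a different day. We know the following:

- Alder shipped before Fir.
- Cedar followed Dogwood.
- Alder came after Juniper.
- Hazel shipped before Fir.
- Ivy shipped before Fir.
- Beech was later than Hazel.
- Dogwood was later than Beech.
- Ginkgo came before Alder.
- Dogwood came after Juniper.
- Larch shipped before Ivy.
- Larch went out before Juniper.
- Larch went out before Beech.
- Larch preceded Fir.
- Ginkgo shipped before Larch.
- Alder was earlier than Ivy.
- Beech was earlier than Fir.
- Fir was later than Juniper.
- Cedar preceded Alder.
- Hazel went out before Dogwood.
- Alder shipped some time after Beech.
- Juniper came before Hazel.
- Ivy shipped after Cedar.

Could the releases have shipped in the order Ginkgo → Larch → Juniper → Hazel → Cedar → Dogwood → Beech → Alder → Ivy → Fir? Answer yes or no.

no

The constraints require Beech before Dogwood, but in the proposed sequence Dogwood appears ahead of Beech. That one violation is enough.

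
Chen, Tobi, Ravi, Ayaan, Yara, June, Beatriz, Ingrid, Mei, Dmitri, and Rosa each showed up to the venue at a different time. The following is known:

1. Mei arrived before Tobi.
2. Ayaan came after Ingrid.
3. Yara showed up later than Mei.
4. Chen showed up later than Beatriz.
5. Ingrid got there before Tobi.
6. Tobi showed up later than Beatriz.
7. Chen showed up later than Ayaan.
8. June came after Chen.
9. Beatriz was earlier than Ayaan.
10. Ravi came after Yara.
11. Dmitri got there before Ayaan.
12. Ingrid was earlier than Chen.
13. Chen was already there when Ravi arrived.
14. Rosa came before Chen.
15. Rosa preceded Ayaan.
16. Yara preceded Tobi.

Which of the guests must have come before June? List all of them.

Directly stated before June: Chen.
Ayaan reaches June via Ayaan → Chen → June.
Beatriz reaches June via Beatriz → Chen → June.
Dmitri reaches June via Dmitri → Ayaan → Chen → June.
Likewise Ingrid and Rosa each reach June by chaining the stated constraints.
No chain forces Tobi (or any of the others) ahead of June.

Ayaan, Beatriz, Chen, Dmitri, Ingrid, Rosa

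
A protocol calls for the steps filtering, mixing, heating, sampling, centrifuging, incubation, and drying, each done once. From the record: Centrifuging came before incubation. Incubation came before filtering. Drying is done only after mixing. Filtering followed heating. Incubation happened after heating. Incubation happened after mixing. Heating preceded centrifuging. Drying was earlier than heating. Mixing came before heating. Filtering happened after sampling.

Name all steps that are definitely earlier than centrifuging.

drying, heating, mixing

Directly stated before centrifuging: heating.
Drying reaches centrifuging via drying → heating → centrifuging.
Mixing reaches centrifuging via mixing → heating → centrifuging.
No chain forces filtering (or any of the others) ahead of centrifuging.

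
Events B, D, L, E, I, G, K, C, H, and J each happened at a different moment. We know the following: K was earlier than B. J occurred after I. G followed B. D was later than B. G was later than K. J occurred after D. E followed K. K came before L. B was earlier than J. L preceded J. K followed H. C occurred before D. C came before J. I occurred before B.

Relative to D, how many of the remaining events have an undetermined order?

3

Forced before D: B, C, H, I, and K; forced after D: J.
That leaves E, G, and L with no forced order relative to D — 3.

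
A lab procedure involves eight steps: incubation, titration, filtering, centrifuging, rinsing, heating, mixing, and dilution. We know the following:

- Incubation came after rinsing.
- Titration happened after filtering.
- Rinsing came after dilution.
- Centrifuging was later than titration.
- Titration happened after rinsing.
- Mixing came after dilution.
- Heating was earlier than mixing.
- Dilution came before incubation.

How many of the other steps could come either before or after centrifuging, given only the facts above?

Forced before centrifuging: dilution, filtering, rinsing, and titration.
That leaves heating, incubation, and mixing with no forced order relative to centrifuging — 3.

3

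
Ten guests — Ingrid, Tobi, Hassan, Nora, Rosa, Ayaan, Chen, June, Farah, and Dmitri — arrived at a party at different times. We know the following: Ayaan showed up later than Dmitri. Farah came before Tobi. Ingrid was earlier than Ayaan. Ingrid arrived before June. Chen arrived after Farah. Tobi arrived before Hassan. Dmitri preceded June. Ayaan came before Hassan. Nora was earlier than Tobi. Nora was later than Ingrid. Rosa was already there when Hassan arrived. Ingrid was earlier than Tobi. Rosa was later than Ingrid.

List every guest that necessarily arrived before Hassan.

Directly stated before Hassan: Ayaan, Rosa, and Tobi.
Dmitri reaches Hassan via Dmitri → Ayaan → Hassan.
Farah reaches Hassan via Farah → Tobi → Hassan.
Ingrid reaches Hassan via Ingrid → Rosa → Hassan.
Likewise Nora reaches Hassan by chaining the stated constraints.
No chain forces June (or any of the others) ahead of Hassan.

Ayaan, Dmitri, Farah, Ingrid, Nora, Rosa, Tobi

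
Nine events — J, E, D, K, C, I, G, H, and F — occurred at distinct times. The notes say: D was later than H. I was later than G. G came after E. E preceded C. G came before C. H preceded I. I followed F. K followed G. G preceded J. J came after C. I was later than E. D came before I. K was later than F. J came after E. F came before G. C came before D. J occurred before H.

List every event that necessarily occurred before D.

Directly stated before D: C and H.
E reaches D via E → C → D.
F reaches D via F → G → C → D.
G reaches D via G → C → D.
Likewise J reaches D by chaining the stated constraints.
No chain forces I (or any of the others) ahead of D.

C, E, F, G, H, J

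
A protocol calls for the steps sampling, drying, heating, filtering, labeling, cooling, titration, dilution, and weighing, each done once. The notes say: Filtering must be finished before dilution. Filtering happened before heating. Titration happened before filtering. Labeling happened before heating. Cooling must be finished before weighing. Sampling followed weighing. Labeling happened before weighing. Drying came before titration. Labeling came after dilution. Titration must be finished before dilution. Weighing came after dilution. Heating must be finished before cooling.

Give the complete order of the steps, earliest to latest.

drying, titration, filtering, dilution, labeling, heating, cooling, weighing, sampling

The constraints fix every adjacent pair, so only one ordering works:
drying → titration → filtering → dilution → labeling → heating → cooling → weighing → sampling.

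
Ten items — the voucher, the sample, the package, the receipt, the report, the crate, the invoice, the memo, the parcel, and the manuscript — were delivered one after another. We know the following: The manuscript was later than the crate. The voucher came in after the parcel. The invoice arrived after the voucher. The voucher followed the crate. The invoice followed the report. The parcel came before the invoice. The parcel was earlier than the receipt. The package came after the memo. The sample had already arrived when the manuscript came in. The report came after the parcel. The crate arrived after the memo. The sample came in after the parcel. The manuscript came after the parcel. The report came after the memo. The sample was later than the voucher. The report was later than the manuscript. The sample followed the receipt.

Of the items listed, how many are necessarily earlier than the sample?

Directly stated before the sample: the parcel, the receipt, and the voucher.
The crate reaches the sample via the crate → the voucher → the sample.
The memo reaches the sample via the memo → the crate → the voucher → the sample.
No chain forces the invoice (or any of the others) ahead of the sample.
That's the crate, the memo, the parcel, the receipt, and the voucher — 5 in all.

5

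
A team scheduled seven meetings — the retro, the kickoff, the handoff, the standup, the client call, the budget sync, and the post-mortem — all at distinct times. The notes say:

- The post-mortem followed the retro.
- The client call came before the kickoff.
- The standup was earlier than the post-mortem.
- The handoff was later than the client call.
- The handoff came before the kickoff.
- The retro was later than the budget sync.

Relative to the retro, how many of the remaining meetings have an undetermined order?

Forced before the retro: the budget sync; forced after the retro: the post-mortem.
That leaves the client call, the handoff, the kickoff, and the standup with no forced order relative to the retro — 4.

4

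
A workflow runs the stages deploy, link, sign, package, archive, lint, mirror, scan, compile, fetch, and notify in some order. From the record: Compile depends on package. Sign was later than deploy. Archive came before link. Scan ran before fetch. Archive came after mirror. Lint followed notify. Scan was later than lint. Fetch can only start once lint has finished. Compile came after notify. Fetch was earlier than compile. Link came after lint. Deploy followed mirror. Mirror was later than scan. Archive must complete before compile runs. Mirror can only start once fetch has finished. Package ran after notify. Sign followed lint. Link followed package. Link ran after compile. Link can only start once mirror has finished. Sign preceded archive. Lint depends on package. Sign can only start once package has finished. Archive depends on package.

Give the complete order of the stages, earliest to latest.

notify, package, lint, scan, fetch, mirror, deploy, sign, archive, compile, link

The constraints fix every adjacent pair, so only one ordering works:
notify → package → lint → scan → fetch → mirror → deploy → sign → archive → compile → link.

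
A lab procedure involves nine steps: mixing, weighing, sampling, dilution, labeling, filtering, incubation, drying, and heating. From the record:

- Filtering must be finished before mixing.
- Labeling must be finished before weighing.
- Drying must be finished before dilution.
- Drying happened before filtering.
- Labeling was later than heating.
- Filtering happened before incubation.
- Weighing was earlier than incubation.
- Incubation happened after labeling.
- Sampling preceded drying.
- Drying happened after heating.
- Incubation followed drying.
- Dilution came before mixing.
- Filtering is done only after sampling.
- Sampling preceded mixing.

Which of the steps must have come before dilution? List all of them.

Directly stated before dilution: drying.
Heating reaches dilution via heating → drying → dilution.
Sampling reaches dilution via sampling → drying → dilution.
No chain forces filtering (or any of the others) ahead of dilution.

drying, heating, sampling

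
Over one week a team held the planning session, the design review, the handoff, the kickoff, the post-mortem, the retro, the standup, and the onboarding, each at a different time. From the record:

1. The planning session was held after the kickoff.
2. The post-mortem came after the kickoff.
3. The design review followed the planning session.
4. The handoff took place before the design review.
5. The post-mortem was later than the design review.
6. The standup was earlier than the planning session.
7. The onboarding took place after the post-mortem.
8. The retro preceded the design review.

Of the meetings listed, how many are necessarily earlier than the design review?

Directly stated before the design review: the handoff, the planning session, and the retro.
The kickoff reaches the design review via the kickoff → the planning session → the design review.
The standup reaches the design review via the standup → the planning session → the design review.
No chain forces the onboarding (or any of the others) ahead of the design review.
That's the handoff, the kickoff, the planning session, the retro, and the standup — 5 in all.

5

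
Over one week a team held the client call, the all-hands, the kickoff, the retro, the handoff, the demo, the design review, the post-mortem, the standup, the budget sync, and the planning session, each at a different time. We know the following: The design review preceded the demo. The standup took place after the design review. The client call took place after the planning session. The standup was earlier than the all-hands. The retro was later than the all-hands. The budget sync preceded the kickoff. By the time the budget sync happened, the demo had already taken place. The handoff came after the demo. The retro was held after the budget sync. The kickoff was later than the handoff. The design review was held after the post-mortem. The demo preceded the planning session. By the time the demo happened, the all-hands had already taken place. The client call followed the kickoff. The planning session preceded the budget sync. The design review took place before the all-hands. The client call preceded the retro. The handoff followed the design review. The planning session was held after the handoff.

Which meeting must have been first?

The post-mortem has a chain of constraints placing it before every other meeting, so the post-mortem must be first.

the post-mortem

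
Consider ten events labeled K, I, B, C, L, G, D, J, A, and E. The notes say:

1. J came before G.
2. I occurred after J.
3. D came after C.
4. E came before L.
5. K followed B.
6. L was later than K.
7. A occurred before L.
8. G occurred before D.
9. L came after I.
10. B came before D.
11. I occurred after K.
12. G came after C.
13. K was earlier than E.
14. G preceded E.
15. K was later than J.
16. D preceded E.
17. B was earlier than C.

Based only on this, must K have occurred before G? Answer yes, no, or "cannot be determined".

No chain of stated constraints runs from K to G, and none runs from G to K either.
So the relative order of K and G is not fixed by the given facts.

cannot be determined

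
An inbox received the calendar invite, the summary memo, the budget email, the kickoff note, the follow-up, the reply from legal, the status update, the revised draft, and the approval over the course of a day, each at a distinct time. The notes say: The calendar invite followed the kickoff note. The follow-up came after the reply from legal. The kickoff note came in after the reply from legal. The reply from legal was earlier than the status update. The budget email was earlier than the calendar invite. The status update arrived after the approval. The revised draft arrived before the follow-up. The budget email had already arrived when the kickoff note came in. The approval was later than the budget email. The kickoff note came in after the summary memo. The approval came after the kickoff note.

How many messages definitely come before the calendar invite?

4

Directly stated before the calendar invite: the budget email and the kickoff note.
The reply from legal reaches the calendar invite via the reply from legal → the kickoff note → the calendar invite.
The summary memo reaches the calendar invite via the summary memo → the kickoff note → the calendar invite.
That's the budget email, the kickoff note, the reply from legal, and the summary memo — 4 in all.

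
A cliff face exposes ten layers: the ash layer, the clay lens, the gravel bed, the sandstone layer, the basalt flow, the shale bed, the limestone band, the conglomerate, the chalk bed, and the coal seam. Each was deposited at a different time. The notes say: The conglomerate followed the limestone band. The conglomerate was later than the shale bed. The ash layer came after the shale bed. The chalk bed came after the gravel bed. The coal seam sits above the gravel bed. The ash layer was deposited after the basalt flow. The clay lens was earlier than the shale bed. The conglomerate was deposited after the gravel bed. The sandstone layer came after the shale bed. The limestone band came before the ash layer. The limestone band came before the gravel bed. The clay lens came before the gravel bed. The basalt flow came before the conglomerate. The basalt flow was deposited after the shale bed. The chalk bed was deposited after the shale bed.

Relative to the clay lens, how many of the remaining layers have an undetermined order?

Forced after the clay lens: the ash layer, the basalt flow, the chalk bed, the coal seam, the conglomerate, the gravel bed, the sandstone layer, and the shale bed.
That leaves the limestone band with no forced order relative to the clay lens — 1.

1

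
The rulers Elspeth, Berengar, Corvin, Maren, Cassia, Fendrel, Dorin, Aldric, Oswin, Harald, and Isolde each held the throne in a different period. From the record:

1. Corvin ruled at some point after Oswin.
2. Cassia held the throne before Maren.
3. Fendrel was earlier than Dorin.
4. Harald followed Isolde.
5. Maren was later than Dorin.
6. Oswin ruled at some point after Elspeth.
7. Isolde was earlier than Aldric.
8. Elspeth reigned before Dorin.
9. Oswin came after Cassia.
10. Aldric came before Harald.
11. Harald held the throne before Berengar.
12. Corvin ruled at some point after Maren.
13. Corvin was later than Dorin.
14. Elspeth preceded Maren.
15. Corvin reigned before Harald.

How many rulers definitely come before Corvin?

6

Directly stated before Corvin: Dorin, Maren, and Oswin.
Cassia reaches Corvin via Cassia → Oswin → Corvin.
Elspeth reaches Corvin via Elspeth → Oswin → Corvin.
Fendrel reaches Corvin via Fendrel → Dorin → Corvin.
That's Cassia, Dorin, Elspeth, Fendrel, Maren, and Oswin — 6 in all.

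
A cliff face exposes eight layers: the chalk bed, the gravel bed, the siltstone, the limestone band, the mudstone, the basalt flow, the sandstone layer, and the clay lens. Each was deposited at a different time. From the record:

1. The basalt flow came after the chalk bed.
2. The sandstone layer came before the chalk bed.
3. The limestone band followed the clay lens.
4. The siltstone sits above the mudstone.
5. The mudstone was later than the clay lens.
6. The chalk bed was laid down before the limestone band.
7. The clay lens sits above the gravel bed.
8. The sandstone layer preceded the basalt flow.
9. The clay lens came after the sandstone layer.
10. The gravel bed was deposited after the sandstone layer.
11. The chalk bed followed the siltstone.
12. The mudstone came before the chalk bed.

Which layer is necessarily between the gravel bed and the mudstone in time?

the clay lens

Tracing the constraints gives the gravel bed → the clay lens → the mudstone, so the clay lens sits after the gravel bed and before the mudstone.
No other layer is forced both after the gravel bed and before the mudstone.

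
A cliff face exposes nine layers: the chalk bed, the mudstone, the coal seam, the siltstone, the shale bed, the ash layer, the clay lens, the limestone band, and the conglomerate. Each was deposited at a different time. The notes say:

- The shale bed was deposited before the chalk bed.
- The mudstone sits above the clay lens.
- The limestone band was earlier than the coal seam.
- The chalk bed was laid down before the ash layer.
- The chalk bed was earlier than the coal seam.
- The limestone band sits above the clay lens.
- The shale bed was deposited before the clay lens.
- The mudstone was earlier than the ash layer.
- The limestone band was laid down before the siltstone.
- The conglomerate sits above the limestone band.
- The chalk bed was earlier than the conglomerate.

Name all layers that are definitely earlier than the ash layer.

Directly stated before the ash layer: the chalk bed and the mudstone.
The clay lens reaches the ash layer via the clay lens → the mudstone → the ash layer.
The shale bed reaches the ash layer via the shale bed → the chalk bed → the ash layer.
No chain forces the coal seam (or any of the others) ahead of the ash layer.

the chalk bed, the clay lens, the mudstone, the shale bed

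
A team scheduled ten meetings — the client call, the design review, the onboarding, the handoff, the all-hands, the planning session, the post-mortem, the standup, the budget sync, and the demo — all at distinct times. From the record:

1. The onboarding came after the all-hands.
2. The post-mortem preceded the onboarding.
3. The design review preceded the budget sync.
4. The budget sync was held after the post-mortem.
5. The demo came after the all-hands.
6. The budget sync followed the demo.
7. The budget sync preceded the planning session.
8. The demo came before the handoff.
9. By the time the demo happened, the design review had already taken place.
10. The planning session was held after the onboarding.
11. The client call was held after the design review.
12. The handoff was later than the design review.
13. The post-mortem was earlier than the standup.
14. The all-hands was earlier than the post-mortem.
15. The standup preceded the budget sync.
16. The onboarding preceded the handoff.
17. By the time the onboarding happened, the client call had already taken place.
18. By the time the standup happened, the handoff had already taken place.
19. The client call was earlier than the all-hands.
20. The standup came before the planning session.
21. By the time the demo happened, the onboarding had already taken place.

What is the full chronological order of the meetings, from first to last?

The constraints fix every adjacent pair, so only one ordering works:
the design review → the client call → the all-hands → the post-mortem → the onboarding → the demo → the handoff → the standup → the budget sync → the planning session.

the design review, the client call, the all-hands, the post-mortem, the onboarding, the demo, the handoff, the standup, the budget sync, the planning session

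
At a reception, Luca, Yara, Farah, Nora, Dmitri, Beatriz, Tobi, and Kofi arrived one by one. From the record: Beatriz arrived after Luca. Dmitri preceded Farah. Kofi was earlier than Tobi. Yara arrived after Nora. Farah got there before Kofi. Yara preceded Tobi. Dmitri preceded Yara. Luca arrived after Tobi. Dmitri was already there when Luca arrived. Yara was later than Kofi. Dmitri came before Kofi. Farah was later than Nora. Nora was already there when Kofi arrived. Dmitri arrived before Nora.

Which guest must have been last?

Beatriz

Every other guest has a chain of constraints placing them before Beatriz, so Beatriz is last.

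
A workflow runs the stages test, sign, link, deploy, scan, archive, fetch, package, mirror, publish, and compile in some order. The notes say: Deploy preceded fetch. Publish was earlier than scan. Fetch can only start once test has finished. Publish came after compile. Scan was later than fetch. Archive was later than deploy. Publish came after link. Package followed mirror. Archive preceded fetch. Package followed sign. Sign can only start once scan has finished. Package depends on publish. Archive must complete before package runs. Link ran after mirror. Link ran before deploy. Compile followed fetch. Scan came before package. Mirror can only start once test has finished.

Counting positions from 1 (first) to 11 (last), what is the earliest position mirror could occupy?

Test must come before mirror — 1 forced predecessor.
Nothing else is forced ahead of mirror, so its earliest slot is position 1 + 1 = 2.

2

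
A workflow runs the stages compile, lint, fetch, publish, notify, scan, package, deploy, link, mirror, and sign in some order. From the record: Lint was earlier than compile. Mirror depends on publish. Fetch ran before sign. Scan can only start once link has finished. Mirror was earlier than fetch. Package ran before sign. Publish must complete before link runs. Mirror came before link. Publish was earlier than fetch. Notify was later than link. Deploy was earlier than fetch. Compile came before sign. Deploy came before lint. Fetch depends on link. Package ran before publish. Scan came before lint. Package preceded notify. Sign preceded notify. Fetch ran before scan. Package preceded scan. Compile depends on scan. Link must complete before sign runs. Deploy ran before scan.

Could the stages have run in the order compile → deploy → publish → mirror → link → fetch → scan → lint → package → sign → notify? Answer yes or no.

no

The constraints require lint before compile, but in the proposed sequence compile appears ahead of lint. That one violation is enough.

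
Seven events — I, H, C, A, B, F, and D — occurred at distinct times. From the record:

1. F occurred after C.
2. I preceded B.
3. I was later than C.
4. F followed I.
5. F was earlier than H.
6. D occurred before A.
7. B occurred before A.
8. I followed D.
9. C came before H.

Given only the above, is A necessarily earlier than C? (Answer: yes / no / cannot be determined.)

no

Tracing the constraints gives C → I → B → A, so C must come before A.
That means A cannot be before C.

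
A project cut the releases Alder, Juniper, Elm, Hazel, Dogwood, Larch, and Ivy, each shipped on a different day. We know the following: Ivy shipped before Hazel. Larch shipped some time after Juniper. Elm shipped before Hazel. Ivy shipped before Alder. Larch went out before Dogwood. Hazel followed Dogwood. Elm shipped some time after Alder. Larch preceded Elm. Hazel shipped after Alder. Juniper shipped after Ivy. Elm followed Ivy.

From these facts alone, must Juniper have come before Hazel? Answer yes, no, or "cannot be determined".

yes

Chain the constraints: Juniper → Larch → Elm → Hazel. Each link is directly stated, so Juniper comes before Hazel.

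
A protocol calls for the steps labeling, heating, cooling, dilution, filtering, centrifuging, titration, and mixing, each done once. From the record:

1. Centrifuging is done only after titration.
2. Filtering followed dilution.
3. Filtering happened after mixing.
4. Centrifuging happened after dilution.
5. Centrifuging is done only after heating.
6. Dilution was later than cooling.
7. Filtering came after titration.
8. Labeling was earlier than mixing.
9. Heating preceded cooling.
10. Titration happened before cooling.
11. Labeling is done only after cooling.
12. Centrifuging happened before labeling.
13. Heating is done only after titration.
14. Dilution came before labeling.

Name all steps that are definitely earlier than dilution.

Directly stated before dilution: cooling.
Heating reaches dilution via heating → cooling → dilution.
Titration reaches dilution via titration → cooling → dilution.
No chain forces labeling (or any of the others) ahead of dilution.

cooling, heating, titration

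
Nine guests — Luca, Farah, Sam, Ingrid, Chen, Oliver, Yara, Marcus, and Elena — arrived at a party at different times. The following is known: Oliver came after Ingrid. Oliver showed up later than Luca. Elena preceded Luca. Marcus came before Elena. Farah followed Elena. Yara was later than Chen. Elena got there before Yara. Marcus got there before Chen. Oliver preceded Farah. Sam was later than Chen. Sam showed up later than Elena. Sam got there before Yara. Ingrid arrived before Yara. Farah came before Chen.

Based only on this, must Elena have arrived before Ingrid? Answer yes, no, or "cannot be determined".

No chain of stated constraints runs from Elena to Ingrid, and none runs from Ingrid to Elena either.
So the relative order of Elena and Ingrid is not fixed by the given facts.

cannot be determined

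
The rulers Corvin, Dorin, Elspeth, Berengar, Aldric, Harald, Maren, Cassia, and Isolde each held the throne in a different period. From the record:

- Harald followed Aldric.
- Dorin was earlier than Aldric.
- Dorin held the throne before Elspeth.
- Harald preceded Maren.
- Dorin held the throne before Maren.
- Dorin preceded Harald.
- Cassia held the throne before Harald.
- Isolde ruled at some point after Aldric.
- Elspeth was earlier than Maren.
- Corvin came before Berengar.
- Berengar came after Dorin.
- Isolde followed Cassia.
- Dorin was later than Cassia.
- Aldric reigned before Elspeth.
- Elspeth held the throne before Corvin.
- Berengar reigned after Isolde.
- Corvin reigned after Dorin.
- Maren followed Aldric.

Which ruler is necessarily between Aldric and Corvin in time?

Elspeth

Tracing the constraints gives Aldric → Elspeth → Corvin, so Elspeth sits after Aldric and before Corvin.
No other ruler is forced both after Aldric and before Corvin.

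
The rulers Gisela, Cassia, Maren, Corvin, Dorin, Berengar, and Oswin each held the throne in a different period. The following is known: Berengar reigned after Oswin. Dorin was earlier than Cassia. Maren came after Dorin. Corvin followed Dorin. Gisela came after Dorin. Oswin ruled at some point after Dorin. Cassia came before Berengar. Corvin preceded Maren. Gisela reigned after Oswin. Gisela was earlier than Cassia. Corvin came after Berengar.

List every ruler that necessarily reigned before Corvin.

Berengar, Cassia, Dorin, Gisela, Oswin

Directly stated before Corvin: Berengar and Dorin.
Cassia reaches Corvin via Cassia → Berengar → Corvin.
Gisela reaches Corvin via Gisela → Cassia → Berengar → Corvin.
Oswin reaches Corvin via Oswin → Berengar → Corvin.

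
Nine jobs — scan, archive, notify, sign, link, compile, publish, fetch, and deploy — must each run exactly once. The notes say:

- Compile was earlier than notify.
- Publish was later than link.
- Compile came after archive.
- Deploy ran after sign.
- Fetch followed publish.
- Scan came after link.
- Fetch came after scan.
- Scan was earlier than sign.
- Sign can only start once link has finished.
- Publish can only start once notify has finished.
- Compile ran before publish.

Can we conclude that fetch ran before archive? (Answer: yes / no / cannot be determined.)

no

Tracing the constraints gives archive → compile → publish → fetch, so archive must come before fetch.
That means fetch cannot be before archive.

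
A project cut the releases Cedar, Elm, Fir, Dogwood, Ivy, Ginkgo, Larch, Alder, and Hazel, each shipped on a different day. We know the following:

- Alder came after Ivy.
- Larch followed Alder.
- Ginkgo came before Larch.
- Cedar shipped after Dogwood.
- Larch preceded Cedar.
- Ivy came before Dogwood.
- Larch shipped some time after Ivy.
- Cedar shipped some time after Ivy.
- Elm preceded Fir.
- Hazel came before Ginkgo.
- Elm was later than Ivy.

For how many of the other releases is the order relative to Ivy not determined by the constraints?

Forced after Ivy: Alder, Cedar, Dogwood, Elm, Fir, and Larch.
That leaves Ginkgo and Hazel with no forced order relative to Ivy — 2.

2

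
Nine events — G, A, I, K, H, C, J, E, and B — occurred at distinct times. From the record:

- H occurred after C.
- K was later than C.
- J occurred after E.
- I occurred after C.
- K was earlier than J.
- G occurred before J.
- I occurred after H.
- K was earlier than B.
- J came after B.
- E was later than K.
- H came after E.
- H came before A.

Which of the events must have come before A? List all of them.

Directly stated before A: H.
C reaches A via C → H → A.
E reaches A via E → H → A.
K reaches A via K → E → H → A.

C, E, H, K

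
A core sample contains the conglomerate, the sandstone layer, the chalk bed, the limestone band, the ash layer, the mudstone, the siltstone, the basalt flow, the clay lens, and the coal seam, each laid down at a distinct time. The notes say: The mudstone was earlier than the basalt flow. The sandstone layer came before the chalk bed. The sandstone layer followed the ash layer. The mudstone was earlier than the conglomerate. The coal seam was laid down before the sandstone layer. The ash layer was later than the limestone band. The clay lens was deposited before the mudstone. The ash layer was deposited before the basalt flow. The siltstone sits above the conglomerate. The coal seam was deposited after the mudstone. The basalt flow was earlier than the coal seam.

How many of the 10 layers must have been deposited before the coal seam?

Directly stated before the coal seam: the basalt flow and the mudstone.
The ash layer reaches the coal seam via the ash layer → the basalt flow → the coal seam.
The clay lens reaches the coal seam via the clay lens → the mudstone → the coal seam.
The limestone band reaches the coal seam via the limestone band → the ash layer → the basalt flow → the coal seam.
No chain forces the siltstone (or any of the others) ahead of the coal seam.
That's the ash layer, the basalt flow, the clay lens, the limestone band, and the mudstone — 5 in all.

5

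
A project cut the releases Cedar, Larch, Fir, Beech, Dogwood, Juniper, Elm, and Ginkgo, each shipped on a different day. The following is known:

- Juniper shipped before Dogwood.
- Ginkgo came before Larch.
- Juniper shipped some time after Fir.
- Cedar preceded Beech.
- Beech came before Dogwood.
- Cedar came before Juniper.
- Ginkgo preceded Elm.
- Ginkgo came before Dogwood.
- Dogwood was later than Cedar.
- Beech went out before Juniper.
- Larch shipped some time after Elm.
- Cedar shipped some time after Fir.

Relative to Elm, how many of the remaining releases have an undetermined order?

5

Forced before Elm: Ginkgo; forced after Elm: Larch.
That leaves Beech, Cedar, Dogwood, Fir, and Juniper with no forced order relative to Elm — 5.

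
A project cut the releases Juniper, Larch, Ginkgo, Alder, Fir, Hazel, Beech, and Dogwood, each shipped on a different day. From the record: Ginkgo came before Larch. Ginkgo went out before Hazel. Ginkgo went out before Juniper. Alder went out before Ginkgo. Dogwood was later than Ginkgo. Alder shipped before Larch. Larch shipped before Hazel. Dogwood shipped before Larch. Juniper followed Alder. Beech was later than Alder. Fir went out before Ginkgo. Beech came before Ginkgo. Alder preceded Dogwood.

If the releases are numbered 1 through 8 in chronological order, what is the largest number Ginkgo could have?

4

Ginkgo must come before Dogwood, Hazel, Juniper, and Larch — 4 releases forced after it.
Everything else can be placed before Ginkgo in some valid order, so Ginkgo can sit as late as position 8 − 4 = 4.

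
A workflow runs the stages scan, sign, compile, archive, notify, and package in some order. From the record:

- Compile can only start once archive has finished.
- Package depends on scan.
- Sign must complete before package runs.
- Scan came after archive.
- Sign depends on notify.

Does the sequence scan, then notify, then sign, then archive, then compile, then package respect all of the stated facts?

The constraints require archive before scan, but in the proposed sequence scan appears ahead of archive. That one violation is enough.

no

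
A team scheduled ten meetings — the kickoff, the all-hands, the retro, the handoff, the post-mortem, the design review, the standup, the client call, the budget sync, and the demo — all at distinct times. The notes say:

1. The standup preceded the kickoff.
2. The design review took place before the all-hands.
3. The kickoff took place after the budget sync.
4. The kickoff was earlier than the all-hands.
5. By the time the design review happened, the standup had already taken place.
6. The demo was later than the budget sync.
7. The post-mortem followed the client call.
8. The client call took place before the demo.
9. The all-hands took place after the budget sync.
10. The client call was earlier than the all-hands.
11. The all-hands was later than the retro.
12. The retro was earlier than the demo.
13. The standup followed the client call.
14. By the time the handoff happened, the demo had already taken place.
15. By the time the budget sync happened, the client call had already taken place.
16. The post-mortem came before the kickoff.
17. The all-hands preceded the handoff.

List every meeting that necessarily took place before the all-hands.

the budget sync, the client call, the design review, the kickoff, the post-mortem, the retro, the standup

Directly stated before the all-hands: the budget sync, the client call, the design review, the kickoff, and the retro.
The post-mortem reaches the all-hands via the post-mortem → the kickoff → the all-hands.
The standup reaches the all-hands via the standup → the design review → the all-hands.
No chain forces the handoff (or any of the others) ahead of the all-hands.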